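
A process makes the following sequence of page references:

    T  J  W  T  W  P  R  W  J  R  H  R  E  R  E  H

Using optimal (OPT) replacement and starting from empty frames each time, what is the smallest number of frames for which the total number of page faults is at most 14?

f=1: 16 faults
f=2: 9 faults
f=3: 7 faults
f=4: 7 faults
f=5: 7 faults
f=6: 7 faults
f=7: 7 faults
Smallest f with faults ≤ 14 is 2.

2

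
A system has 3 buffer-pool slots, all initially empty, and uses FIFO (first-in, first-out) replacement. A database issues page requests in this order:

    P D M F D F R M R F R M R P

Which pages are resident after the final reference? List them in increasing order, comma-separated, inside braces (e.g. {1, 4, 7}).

P -> miss, frames [P]
D -> miss, frames [P, D]
M -> miss, frames [P, D, M]
F -> miss, evict P, frames [D, M, F]
D -> hit
F -> hit
R -> miss, evict D, frames [M, F, R]
M -> hit
R -> hit
F -> hit
R -> hit
M -> hit
R -> hit
P -> miss, evict M, frames [F, R, P]

{F, P, R}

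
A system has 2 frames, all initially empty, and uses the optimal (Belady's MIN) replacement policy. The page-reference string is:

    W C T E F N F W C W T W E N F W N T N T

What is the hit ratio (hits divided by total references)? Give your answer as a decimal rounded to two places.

W -> miss, frames {W}
C -> miss, frames {W,C}
T -> miss, evict C, frames {W,T}
E -> miss, evict T, frames {W,E}
F -> miss, evict E, frames {W,F}
N -> miss, evict W, frames {F,N}
F -> hit
W -> miss, evict F, frames {N,W}
C -> miss, evict N, frames {W,C}
W -> hit
T -> miss, evict C, frames {W,T}
W -> hit
E -> miss, evict T, frames {W,E}
N -> miss, evict E, frames {W,N}
F -> miss, evict N, frames {W,F}
W -> hit
N -> miss, evict F, frames {W,N}
T -> miss, evict W, frames {N,T}
N -> hit
T -> hit
Hits: 6 of 20 references → 6/20 = 0.3000.

0.30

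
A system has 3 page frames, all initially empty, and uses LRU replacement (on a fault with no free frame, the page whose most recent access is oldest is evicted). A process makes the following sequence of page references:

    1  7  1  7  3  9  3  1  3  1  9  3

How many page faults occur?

5

1 -> fault, frames [1]
7 -> fault, frames [1, 7]
1 -> hit
7 -> hit
3 -> fault, frames [1, 7, 3]
9 -> fault, evict 1, frames [7, 3, 9]
3 -> hit
1 -> fault, evict 7, frames [9, 3, 1]
3 -> hit
1 -> hit
9 -> hit
3 -> hit
Page faults: 5.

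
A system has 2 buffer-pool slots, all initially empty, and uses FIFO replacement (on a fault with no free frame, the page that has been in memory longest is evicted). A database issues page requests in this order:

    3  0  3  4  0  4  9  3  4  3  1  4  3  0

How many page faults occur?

3 -> miss, frames {3}
0 -> miss, frames {3,0}
3 -> hit
4 -> miss, evict 3, frames {0,4}
0 -> hit
4 -> hit
9 -> miss, evict 0, frames {4,9}
3 -> miss, evict 4, frames {9,3}
4 -> miss, evict 9, frames {3,4}
3 -> hit
1 -> miss, evict 3, frames {4,1}
4 -> hit
3 -> miss, evict 4, frames {1,3}
0 -> miss, evict 1, frames {3,0}
Page faults: 9.

9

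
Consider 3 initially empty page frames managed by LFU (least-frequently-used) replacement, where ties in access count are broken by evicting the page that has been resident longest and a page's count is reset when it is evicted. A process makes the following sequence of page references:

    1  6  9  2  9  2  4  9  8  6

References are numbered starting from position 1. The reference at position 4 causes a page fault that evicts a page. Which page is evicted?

1

pos 1: 1: miss, frames {1}
pos 2: 6: miss, frames {1,6}
pos 3: 9: miss, frames {1,6,9}
pos 4: 2: miss, evict 1, frames {6,9,2}
At position 4, page 1 is evicted.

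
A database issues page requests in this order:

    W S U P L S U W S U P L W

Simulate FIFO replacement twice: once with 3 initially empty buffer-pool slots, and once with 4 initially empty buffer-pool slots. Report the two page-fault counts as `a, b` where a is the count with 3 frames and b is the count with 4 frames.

10, 11

3 frames: F F F F F F F F . . F F . → 10 faults.
4 frames: F F F F F . . F F F F F F → 11 faults.
11 > 10: adding a frame increased faults — Belady's anomaly.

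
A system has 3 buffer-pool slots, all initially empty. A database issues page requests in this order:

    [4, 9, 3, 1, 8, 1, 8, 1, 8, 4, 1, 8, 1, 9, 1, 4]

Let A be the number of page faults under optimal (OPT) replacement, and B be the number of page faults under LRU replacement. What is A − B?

Under OPT: F F F F F . . . . . . . . F . . → 6 faults.
Under LRU: F F F F F . . . . F . . . F . F → 8 faults.
A − B = 6 − 8 = -2.

-2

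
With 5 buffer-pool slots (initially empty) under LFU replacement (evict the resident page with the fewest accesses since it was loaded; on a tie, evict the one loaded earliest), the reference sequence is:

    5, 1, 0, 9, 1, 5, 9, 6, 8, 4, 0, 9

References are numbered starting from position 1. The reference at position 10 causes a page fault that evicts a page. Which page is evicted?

6

pos 1: 5 -> fault, frames (5)
pos 2: 1 -> fault, frames (5 1)
pos 3: 0 -> fault, frames (5 1 0)
pos 4: 9 -> fault, frames (5 1 0 9)
pos 5: 1 -> hit
pos 6: 5 -> hit
pos 7: 9 -> hit
pos 8: 6 -> fault, frames (5 1 0 9 6)
pos 9: 8 -> fault, evict 0, frames (5 1 9 6 8)
pos 10: 4 -> fault, evict 6, frames (5 1 9 8 4)
At position 10, page 6 is evicted.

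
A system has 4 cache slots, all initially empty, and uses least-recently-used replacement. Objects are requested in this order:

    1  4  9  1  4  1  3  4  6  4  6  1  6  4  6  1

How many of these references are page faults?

5

1 -> fault, frames [1]
4 -> fault, frames [1, 4]
9 -> fault, frames [1, 4, 9]
1 -> hit
4 -> hit
1 -> hit
3 -> fault, frames [9, 4, 1, 3]
4 -> hit
6 -> fault, evict 9, frames [1, 3, 4, 6]
4 -> hit
6 -> hit
1 -> hit
6 -> hit
4 -> hit
6 -> hit
1 -> hit
Page faults: 5.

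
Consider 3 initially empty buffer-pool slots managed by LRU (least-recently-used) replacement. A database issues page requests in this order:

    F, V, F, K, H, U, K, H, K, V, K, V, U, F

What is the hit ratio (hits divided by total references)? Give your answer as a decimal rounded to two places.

F: miss, frames {F}
V: miss, frames {F,V}
F: hit
K: miss, frames {V,F,K}
H: miss, evict V, frames {F,K,H}
U: miss, evict F, frames {K,H,U}
K: hit
H: hit
K: hit
V: miss, evict U, frames {H,K,V}
K: hit
V: hit
U: miss, evict H, frames {K,V,U}
F: miss, evict K, frames {V,U,F}
Hits: 6 of 14 references → 6/14 = 0.4286.

0.43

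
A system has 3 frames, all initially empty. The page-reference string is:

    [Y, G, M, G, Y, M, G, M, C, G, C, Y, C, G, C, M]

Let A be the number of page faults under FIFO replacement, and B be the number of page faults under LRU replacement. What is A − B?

1

Under FIFO: F F F . . . . . F . . F . F . F → 7 faults.
Under LRU: F F F . . . . . F . . F . . . F → 6 faults.
A − B = 7 − 6 = 1.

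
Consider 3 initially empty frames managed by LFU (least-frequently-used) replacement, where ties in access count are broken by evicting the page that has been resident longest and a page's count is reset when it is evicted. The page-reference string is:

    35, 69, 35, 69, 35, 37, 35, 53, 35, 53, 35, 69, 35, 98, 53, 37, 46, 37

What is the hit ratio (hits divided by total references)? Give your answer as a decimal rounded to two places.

35 → fault, frames {35}
69 → fault, frames {35,69}
35 → hit
69 → hit
35 → hit
37 → fault, frames {35,69,37}
35 → hit
53 → fault, evict 37, frames {35,69,53}
35 → hit
53 → hit
35 → hit
69 → hit
35 → hit
98 → fault, evict 53, frames {35,69,98}
53 → fault, evict 98, frames {35,69,53}
37 → fault, evict 53, frames {35,69,37}
46 → fault, evict 37, frames {35,69,46}
37 → fault, evict 46, frames {35,69,37}
Hits: 9 of 18 references → 9/18 = 0.5000.

0.50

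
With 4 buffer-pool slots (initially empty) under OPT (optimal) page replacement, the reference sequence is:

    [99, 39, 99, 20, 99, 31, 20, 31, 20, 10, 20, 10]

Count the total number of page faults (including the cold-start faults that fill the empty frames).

99 → fault, frames [99]
39 → fault, frames [99, 39]
99 → hit
20 → fault, frames [99, 39, 20]
99 → hit
31 → fault, frames [99, 39, 20, 31]
20 → hit
31 → hit
20 → hit
10 → fault, evict 31, frames [99, 39, 20, 10]
20 → hit
10 → hit
Page faults: 5.

5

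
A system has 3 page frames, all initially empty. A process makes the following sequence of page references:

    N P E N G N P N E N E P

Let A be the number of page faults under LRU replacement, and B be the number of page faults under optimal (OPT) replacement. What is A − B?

1

Under LRU: F F F . F . F . F . . . → 6 faults.
Under OPT: F F F . F . . . F . . . → 5 faults.
A − B = 6 − 5 = 1.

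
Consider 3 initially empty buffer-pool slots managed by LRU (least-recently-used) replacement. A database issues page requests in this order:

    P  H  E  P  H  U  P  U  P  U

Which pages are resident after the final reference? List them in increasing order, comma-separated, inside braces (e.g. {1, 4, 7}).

P -> fault, frames {P}
H -> fault, frames {P,H}
E -> fault, frames {P,H,E}
P -> hit
H -> hit
U -> fault, evict E, frames {P,H,U}
P -> hit
U -> hit
P -> hit
U -> hit

{H, P, U}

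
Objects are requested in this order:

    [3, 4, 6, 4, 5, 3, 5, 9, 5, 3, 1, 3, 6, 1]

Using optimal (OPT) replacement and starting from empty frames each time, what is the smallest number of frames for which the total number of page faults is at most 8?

3

f=1: 14 faults
f=2: 9 faults
f=3: 7 faults
f=4: 6 faults
f=5: 6 faults
f=6: 6 faults
Smallest f with faults ≤ 8 is 3.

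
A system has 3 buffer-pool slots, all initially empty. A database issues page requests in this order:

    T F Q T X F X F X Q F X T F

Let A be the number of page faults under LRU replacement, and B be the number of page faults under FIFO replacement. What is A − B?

Under LRU: F F F . F F . . . F . . F . → 7 faults.
Under FIFO: F F F . F . . . . . . . F F → 6 faults.
A − B = 7 − 6 = 1.

1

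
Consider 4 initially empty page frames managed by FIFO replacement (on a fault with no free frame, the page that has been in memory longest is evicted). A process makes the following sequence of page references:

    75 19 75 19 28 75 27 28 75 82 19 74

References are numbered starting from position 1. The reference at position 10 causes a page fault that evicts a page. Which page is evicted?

pos 1: 75 -> miss, frames (75)
pos 2: 19 -> miss, frames (75 19)
pos 3: 75 -> hit
pos 4: 19 -> hit
pos 5: 28 -> miss, frames (75 19 28)
pos 6: 75 -> hit
pos 7: 27 -> miss, frames (75 19 28 27)
pos 8: 28 -> hit
pos 9: 75 -> hit
pos 10: 82 -> miss, evict 75, frames (19 28 27 82)
At position 10, page 75 is evicted.

75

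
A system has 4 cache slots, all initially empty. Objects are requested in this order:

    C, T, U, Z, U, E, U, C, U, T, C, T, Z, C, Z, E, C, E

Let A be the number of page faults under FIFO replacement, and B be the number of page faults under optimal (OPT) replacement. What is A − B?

Under FIFO: F F F F . F . F . F . . . . . . . . → 7 faults.
Under OPT: F F F F . F . . . . . . F . . . . . → 6 faults.
A − B = 7 − 6 = 1.

1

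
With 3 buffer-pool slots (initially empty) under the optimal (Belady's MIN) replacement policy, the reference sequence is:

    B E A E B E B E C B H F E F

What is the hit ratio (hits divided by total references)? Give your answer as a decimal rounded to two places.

B → miss, frames [B]
E → miss, frames [B, E]
A → miss, frames [B, E, A]
E → hit
B → hit
E → hit
B → hit
E → hit
C → miss, evict A, frames [B, E, C]
B → hit
H → miss, evict C, frames [B, E, H]
F → miss, evict H, frames [B, E, F]
E → hit
F → hit
Hits: 8 of 14 references → 8/14 = 0.5714.

0.57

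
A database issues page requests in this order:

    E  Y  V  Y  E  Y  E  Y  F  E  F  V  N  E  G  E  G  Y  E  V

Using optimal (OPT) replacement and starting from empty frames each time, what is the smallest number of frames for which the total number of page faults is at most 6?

f=1: 20 faults
f=2: 10 faults
f=3: 7 faults
f=4: 6 faults
f=5: 6 faults
f=6: 6 faults
Smallest f with faults ≤ 6 is 4.

4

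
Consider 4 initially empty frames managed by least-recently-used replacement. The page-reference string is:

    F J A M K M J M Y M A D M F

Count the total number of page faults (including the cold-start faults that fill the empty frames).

F -> miss, frames [F]
J -> miss, frames [F, J]
A -> miss, frames [F, J, A]
M -> miss, frames [F, J, A, M]
K -> miss, evict F, frames [J, A, M, K]
M -> hit
J -> hit
M -> hit
Y -> miss, evict A, frames [K, J, M, Y]
M -> hit
A -> miss, evict K, frames [J, Y, M, A]
D -> miss, evict J, frames [Y, M, A, D]
M -> hit
F -> miss, evict Y, frames [A, D, M, F]
Page faults: 9.

9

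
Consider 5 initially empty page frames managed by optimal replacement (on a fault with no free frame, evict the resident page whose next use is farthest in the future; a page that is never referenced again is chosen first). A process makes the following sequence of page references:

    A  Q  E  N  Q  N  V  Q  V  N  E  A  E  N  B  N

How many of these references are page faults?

A → fault, frames {A}
Q → fault, frames {A,Q}
E → fault, frames {A,Q,E}
N → fault, frames {A,Q,E,N}
Q → hit
N → hit
V → fault, frames {A,Q,E,N,V}
Q → hit
V → hit
N → hit
E → hit
A → hit
E → hit
N → hit
B → fault, evict V, frames {A,Q,E,N,B}
N → hit
Page faults: 6.

6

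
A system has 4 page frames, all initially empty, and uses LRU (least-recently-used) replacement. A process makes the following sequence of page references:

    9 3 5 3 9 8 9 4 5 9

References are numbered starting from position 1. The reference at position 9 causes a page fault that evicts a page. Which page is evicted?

3

pos 1: 9 → fault, frames (9)
pos 2: 3 → fault, frames (9 3)
pos 3: 5 → fault, frames (9 3 5)
pos 4: 3 → hit
pos 5: 9 → hit
pos 6: 8 → fault, frames (5 3 9 8)
pos 7: 9 → hit
pos 8: 4 → fault, evict 5, frames (3 8 9 4)
pos 9: 5 → fault, evict 3, frames (8 9 4 5)
At position 9, page 3 is evicted.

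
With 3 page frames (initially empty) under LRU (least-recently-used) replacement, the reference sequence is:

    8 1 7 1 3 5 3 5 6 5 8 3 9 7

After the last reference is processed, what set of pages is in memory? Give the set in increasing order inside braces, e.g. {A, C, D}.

8 → miss, frames [8]
1 → miss, frames [8, 1]
7 → miss, frames [8, 1, 7]
1 → hit
3 → miss, evict 8, frames [7, 1, 3]
5 → miss, evict 7, frames [1, 3, 5]
3 → hit
5 → hit
6 → miss, evict 1, frames [3, 5, 6]
5 → hit
8 → miss, evict 3, frames [6, 5, 8]
3 → miss, evict 6, frames [5, 8, 3]
9 → miss, evict 5, frames [8, 3, 9]
7 → miss, evict 8, frames [3, 9, 7]

{3, 7, 9}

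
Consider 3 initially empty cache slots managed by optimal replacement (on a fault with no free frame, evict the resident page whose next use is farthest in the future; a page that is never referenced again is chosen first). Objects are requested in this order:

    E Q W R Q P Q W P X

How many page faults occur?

6

E → miss, frames {E}
Q → miss, frames {E,Q}
W → miss, frames {E,Q,W}
R → miss, evict E, frames {Q,W,R}
Q → hit
P → miss, evict R, frames {Q,W,P}
Q → hit
W → hit
P → hit
X → miss, evict P, frames {Q,W,X}
Page faults: 6.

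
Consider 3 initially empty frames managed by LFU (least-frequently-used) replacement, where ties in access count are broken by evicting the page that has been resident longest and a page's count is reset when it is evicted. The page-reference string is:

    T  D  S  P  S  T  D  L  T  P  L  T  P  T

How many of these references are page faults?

12

T -> miss, frames (T)
D -> miss, frames (T D)
S -> miss, frames (T D S)
P -> miss, evict T, frames (D S P)
S -> hit
T -> miss, evict D, frames (S P T)
D -> miss, evict P, frames (S T D)
L -> miss, evict T, frames (S D L)
T -> miss, evict D, frames (S L T)
P -> miss, evict L, frames (S T P)
L -> miss, evict T, frames (S P L)
T -> miss, evict P, frames (S L T)
P -> miss, evict L, frames (S T P)
T -> hit
Page faults: 12.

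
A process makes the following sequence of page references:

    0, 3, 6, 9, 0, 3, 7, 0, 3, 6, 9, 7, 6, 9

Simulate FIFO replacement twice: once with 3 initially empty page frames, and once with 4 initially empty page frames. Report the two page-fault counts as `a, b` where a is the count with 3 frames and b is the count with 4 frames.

3 frames: F F F F F F F . . F F . . . → 9 faults.
4 frames: F F F F . . F F F F F F . . → 10 faults.
10 > 9: adding a frame increased faults — Belady's anomaly.

9, 10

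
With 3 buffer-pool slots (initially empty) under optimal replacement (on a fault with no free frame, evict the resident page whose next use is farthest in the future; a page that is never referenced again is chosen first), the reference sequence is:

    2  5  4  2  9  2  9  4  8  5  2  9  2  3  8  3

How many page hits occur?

2: miss, frames (2)
5: miss, frames (2 5)
4: miss, frames (2 5 4)
2: hit
9: miss, evict 5, frames (2 4 9)
2: hit
9: hit
4: hit
8: miss, evict 4, frames (2 9 8)
5: miss, evict 8, frames (2 9 5)
2: hit
9: hit
2: hit
3: miss, evict 5, frames (2 9 3)
8: miss, evict 9, frames (2 3 8)
3: hit
Hits: 8.

8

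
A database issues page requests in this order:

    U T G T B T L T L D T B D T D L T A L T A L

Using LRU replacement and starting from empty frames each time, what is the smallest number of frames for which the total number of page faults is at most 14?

3

f=1: 22 faults
f=2: 17 faults
f=3: 9 faults
f=4: 7 faults
f=5: 7 faults
f=6: 7 faults
f=7: 7 faults
Smallest f with faults ≤ 14 is 3.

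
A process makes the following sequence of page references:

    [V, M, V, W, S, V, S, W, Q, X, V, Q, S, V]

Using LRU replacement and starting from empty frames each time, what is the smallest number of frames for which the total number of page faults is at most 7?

5

f=1: 14 faults
f=2: 12 faults
f=3: 8 faults
f=4: 8 faults
f=5: 6 faults
f=6: 6 faults
Smallest f with faults ≤ 7 is 5.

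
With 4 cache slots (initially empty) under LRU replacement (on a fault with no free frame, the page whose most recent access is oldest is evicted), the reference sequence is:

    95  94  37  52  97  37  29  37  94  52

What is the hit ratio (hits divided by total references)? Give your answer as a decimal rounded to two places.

95 → miss, frames [95]
94 → miss, frames [95, 94]
37 → miss, frames [95, 94, 37]
52 → miss, frames [95, 94, 37, 52]
97 → miss, evict 95, frames [94, 37, 52, 97]
37 → hit
29 → miss, evict 94, frames [52, 97, 37, 29]
37 → hit
94 → miss, evict 52, frames [97, 29, 37, 94]
52 → miss, evict 97, frames [29, 37, 94, 52]
Hits: 2 of 10 references → 2/10 = 0.2000.

0.20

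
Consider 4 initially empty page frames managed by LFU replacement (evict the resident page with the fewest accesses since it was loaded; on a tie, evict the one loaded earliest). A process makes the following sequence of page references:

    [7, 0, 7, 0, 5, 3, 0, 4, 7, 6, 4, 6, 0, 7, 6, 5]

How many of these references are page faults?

7: miss, frames (7)
0: miss, frames (7 0)
7: hit
0: hit
5: miss, frames (7 0 5)
3: miss, frames (7 0 5 3)
0: hit
4: miss, evict 5, frames (7 0 3 4)
7: hit
6: miss, evict 3, frames (7 0 4 6)
4: hit
6: hit
0: hit
7: hit
6: hit
5: miss, evict 4, frames (7 0 6 5)
Page faults: 7.

7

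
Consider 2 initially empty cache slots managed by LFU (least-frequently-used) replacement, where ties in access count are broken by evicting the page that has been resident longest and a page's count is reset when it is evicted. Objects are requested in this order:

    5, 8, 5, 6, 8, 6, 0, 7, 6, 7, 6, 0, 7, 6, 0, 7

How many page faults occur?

5: fault, frames [5]
8: fault, frames [5, 8]
5: hit
6: fault, evict 8, frames [5, 6]
8: fault, evict 6, frames [5, 8]
6: fault, evict 8, frames [5, 6]
0: fault, evict 6, frames [5, 0]
7: fault, evict 0, frames [5, 7]
6: fault, evict 7, frames [5, 6]
7: fault, evict 6, frames [5, 7]
6: fault, evict 7, frames [5, 6]
0: fault, evict 6, frames [5, 0]
7: fault, evict 0, frames [5, 7]
6: fault, evict 7, frames [5, 6]
0: fault, evict 6, frames [5, 0]
7: fault, evict 0, frames [5, 7]
Page faults: 15.

15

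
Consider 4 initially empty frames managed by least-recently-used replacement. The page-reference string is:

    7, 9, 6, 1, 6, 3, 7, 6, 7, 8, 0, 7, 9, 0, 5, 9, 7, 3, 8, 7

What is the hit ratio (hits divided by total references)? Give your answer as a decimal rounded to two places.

0.40

7 -> miss, frames {7}
9 -> miss, frames {7,9}
6 -> miss, frames {7,9,6}
1 -> miss, frames {7,9,6,1}
6 -> hit
3 -> miss, evict 7, frames {9,1,6,3}
7 -> miss, evict 9, frames {1,6,3,7}
6 -> hit
7 -> hit
8 -> miss, evict 1, frames {3,6,7,8}
0 -> miss, evict 3, frames {6,7,8,0}
7 -> hit
9 -> miss, evict 6, frames {8,0,7,9}
0 -> hit
5 -> miss, evict 8, frames {7,9,0,5}
9 -> hit
7 -> hit
3 -> miss, evict 0, frames {5,9,7,3}
8 -> miss, evict 5, frames {9,7,3,8}
7 -> hit
Hits: 8 of 20 references → 8/20 = 0.4000.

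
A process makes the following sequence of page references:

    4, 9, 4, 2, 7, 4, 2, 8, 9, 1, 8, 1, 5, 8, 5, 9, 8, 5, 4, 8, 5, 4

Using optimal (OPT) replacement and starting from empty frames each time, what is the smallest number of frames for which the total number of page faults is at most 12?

f=1: 22 faults
f=2: 13 faults
f=3: 9 faults
f=4: 7 faults
f=5: 7 faults
f=6: 7 faults
f=7: 7 faults
Smallest f with faults ≤ 12 is 3.

3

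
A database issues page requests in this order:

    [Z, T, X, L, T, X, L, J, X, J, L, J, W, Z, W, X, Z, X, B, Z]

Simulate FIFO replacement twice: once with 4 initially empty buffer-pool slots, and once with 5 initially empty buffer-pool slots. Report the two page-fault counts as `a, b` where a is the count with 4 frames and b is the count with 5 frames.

9, 8

4 frames: F F F F . . . F . . . . F F . F . . F . → 9 faults.
5 frames: F F F F . . . F . . . . F F . . . . F . → 8 faults.
8 < 9: adding a frame reduced faults, as is typical.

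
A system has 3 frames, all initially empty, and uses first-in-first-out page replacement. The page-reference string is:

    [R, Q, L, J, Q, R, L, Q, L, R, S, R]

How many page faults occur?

9

R: miss, frames [R]
Q: miss, frames [R, Q]
L: miss, frames [R, Q, L]
J: miss, evict R, frames [Q, L, J]
Q: hit
R: miss, evict Q, frames [L, J, R]
L: hit
Q: miss, evict L, frames [J, R, Q]
L: miss, evict J, frames [R, Q, L]
R: hit
S: miss, evict R, frames [Q, L, S]
R: miss, evict Q, frames [L, S, R]
Page faults: 9.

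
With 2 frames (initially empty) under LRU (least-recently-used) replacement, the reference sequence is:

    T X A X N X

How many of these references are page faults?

4

T → miss, frames [T]
X → miss, frames [T, X]
A → miss, evict T, frames [X, A]
X → hit
N → miss, evict A, frames [X, N]
X → hit
Page faults: 4.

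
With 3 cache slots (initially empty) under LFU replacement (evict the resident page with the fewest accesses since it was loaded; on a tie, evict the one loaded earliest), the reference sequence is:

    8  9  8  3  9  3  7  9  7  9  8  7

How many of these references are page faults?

5

8 -> miss, frames [8]
9 -> miss, frames [8, 9]
8 -> hit
3 -> miss, frames [8, 9, 3]
9 -> hit
3 -> hit
7 -> miss, evict 8, frames [9, 3, 7]
9 -> hit
7 -> hit
9 -> hit
8 -> miss, evict 3, frames [9, 7, 8]
7 -> hit
Page faults: 5.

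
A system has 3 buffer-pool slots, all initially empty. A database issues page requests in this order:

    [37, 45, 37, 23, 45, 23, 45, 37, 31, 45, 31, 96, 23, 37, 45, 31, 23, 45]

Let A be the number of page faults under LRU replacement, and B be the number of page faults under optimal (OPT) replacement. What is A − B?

3

Under LRU: F F . F . . . . F . . F F F F F F . → 10 faults.
Under OPT: F F . F . . . . F . . F . F . F . . → 7 faults.
A − B = 10 − 7 = 3.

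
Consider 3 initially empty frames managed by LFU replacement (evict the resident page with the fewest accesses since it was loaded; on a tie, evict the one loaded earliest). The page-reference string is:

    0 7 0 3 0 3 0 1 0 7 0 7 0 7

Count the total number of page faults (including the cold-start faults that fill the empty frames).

0 -> fault, frames (0)
7 -> fault, frames (0 7)
0 -> hit
3 -> fault, frames (0 7 3)
0 -> hit
3 -> hit
0 -> hit
1 -> fault, evict 7, frames (0 3 1)
0 -> hit
7 -> fault, evict 1, frames (0 3 7)
0 -> hit
7 -> hit
0 -> hit
7 -> hit
Page faults: 5.

5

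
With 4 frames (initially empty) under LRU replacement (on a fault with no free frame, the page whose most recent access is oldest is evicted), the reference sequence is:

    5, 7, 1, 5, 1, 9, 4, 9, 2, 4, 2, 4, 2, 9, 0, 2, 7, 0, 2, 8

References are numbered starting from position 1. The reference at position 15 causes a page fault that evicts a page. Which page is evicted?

pos 1: 5 → miss, frames {5}
pos 2: 7 → miss, frames {5,7}
pos 3: 1 → miss, frames {5,7,1}
pos 4: 5 → hit
pos 5: 1 → hit
pos 6: 9 → miss, frames {7,5,1,9}
pos 7: 4 → miss, evict 7, frames {5,1,9,4}
pos 8: 9 → hit
pos 9: 2 → miss, evict 5, frames {1,4,9,2}
pos 10: 4 → hit
pos 11: 2 → hit
pos 12: 4 → hit
pos 13: 2 → hit
pos 14: 9 → hit
pos 15: 0 → miss, evict 1, frames {4,2,9,0}
At position 15, page 1 is evicted.

1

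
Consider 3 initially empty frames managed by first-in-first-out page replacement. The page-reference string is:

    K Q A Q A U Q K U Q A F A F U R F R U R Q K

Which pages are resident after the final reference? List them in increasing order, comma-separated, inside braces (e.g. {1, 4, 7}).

K → miss, frames {K}
Q → miss, frames {K,Q}
A → miss, frames {K,Q,A}
Q → hit
A → hit
U → miss, evict K, frames {Q,A,U}
Q → hit
K → miss, evict Q, frames {A,U,K}
U → hit
Q → miss, evict A, frames {U,K,Q}
A → miss, evict U, frames {K,Q,A}
F → miss, evict K, frames {Q,A,F}
A → hit
F → hit
U → miss, evict Q, frames {A,F,U}
R → miss, evict A, frames {F,U,R}
F → hit
R → hit
U → hit
R → hit
Q → miss, evict F, frames {U,R,Q}
K → miss, evict U, frames {R,Q,K}

{K, Q, R}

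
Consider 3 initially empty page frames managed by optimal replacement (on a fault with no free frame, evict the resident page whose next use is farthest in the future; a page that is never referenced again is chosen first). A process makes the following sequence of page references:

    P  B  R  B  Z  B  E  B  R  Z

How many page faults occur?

P: miss, frames (P)
B: miss, frames (P B)
R: miss, frames (P B R)
B: hit
Z: miss, evict P, frames (B R Z)
B: hit
E: miss, evict Z, frames (B R E)
B: hit
R: hit
Z: miss, evict E, frames (B R Z)
Page faults: 6.

6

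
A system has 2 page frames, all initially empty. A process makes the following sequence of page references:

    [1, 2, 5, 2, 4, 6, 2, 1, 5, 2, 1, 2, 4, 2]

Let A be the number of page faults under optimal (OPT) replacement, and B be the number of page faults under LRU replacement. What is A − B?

Under OPT: F F F . F F . F F . F . F . → 9 faults.
Under LRU: F F F . F F F F F F F . F . → 11 faults.
A − B = 9 − 11 = -2.

-2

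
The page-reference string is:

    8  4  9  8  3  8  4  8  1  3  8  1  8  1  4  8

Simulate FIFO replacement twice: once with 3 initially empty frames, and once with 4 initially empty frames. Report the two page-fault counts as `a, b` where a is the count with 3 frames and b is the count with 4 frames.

3 frames: F F F . F F F . F F F . . . F . → 10 faults.
4 frames: F F F . F . . . F . F . . . F . → 7 faults.
7 < 10: adding a frame reduced faults, as is typical.

10, 7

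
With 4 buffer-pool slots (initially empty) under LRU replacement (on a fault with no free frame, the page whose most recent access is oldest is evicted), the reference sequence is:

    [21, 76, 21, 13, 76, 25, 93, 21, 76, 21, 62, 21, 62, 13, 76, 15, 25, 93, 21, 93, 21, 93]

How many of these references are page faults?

21: fault, frames {21}
76: fault, frames {21,76}
21: hit
13: fault, frames {76,21,13}
76: hit
25: fault, frames {21,13,76,25}
93: fault, evict 21, frames {13,76,25,93}
21: fault, evict 13, frames {76,25,93,21}
76: hit
21: hit
62: fault, evict 25, frames {93,76,21,62}
21: hit
62: hit
13: fault, evict 93, frames {76,21,62,13}
76: hit
15: fault, evict 21, frames {62,13,76,15}
25: fault, evict 62, frames {13,76,15,25}
93: fault, evict 13, frames {76,15,25,93}
21: fault, evict 76, frames {15,25,93,21}
93: hit
21: hit
93: hit
Page faults: 12.

12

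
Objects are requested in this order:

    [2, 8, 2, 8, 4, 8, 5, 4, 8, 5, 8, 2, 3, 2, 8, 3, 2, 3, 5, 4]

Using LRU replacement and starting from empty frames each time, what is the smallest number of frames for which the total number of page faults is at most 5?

5

f=1: 20 faults
f=2: 14 faults
f=3: 8 faults
f=4: 6 faults
f=5: 5 faults
Smallest f with faults ≤ 5 is 5.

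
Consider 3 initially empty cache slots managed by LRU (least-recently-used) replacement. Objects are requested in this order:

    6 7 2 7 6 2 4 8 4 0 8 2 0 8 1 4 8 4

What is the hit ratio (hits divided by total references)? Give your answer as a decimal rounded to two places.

0.50

6: miss, frames (6)
7: miss, frames (6 7)
2: miss, frames (6 7 2)
7: hit
6: hit
2: hit
4: miss, evict 7, frames (6 2 4)
8: miss, evict 6, frames (2 4 8)
4: hit
0: miss, evict 2, frames (8 4 0)
8: hit
2: miss, evict 4, frames (0 8 2)
0: hit
8: hit
1: miss, evict 2, frames (0 8 1)
4: miss, evict 0, frames (8 1 4)
8: hit
4: hit
Hits: 9 of 18 references → 9/18 = 0.5000.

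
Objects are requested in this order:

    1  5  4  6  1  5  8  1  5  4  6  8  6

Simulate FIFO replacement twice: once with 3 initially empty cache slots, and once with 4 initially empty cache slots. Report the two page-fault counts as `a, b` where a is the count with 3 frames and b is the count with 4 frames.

3 frames: F F F F F F F . . F F . . → 9 faults.
4 frames: F F F F . . F F F F F F . → 10 faults.
10 > 9: adding a frame increased faults — Belady's anomaly.

9, 10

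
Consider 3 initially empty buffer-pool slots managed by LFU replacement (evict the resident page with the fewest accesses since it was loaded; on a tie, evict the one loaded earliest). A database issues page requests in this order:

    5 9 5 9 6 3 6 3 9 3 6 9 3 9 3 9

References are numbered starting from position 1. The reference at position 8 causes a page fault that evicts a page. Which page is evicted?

pos 1: 5 → fault, frames (5)
pos 2: 9 → fault, frames (5 9)
pos 3: 5 → hit
pos 4: 9 → hit
pos 5: 6 → fault, frames (5 9 6)
pos 6: 3 → fault, evict 6, frames (5 9 3)
pos 7: 6 → fault, evict 3, frames (5 9 6)
pos 8: 3 → fault, evict 6, frames (5 9 3)
At position 8, page 6 is evicted.

6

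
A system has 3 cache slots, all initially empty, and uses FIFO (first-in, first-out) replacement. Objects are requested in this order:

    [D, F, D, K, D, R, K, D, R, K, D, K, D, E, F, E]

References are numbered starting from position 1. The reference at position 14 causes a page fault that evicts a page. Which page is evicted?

K

pos 1: D -> fault, frames {D}
pos 2: F -> fault, frames {D,F}
pos 3: D -> hit
pos 4: K -> fault, frames {D,F,K}
pos 5: D -> hit
pos 6: R -> fault, evict D, frames {F,K,R}
pos 7: K -> hit
pos 8: D -> fault, evict F, frames {K,R,D}
pos 9: R -> hit
pos 10: K -> hit
pos 11: D -> hit
pos 12: K -> hit
pos 13: D -> hit
pos 14: E -> fault, evict K, frames {R,D,E}
At position 14, page K is evicted.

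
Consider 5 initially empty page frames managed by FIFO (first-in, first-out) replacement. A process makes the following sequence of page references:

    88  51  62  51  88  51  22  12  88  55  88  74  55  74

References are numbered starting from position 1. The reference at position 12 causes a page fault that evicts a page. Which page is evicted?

62

pos 1: 88: miss, frames {88}
pos 2: 51: miss, frames {88,51}
pos 3: 62: miss, frames {88,51,62}
pos 4: 51: hit
pos 5: 88: hit
pos 6: 51: hit
pos 7: 22: miss, frames {88,51,62,22}
pos 8: 12: miss, frames {88,51,62,22,12}
pos 9: 88: hit
pos 10: 55: miss, evict 88, frames {51,62,22,12,55}
pos 11: 88: miss, evict 51, frames {62,22,12,55,88}
pos 12: 74: miss, evict 62, frames {22,12,55,88,74}
At position 12, page 62 is evicted.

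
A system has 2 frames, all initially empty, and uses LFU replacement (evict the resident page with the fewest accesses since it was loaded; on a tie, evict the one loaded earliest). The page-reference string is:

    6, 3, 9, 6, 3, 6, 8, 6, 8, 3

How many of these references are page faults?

7

6 -> fault, frames (6)
3 -> fault, frames (6 3)
9 -> fault, evict 6, frames (3 9)
6 -> fault, evict 3, frames (9 6)
3 -> fault, evict 9, frames (6 3)
6 -> hit
8 -> fault, evict 3, frames (6 8)
6 -> hit
8 -> hit
3 -> fault, evict 8, frames (6 3)
Page faults: 7.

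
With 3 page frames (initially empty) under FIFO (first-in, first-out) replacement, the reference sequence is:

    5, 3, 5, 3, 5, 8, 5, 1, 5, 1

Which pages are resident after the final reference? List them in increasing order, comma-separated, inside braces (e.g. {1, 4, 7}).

5 → miss, frames {5}
3 → miss, frames {5,3}
5 → hit
3 → hit
5 → hit
8 → miss, frames {5,3,8}
5 → hit
1 → miss, evict 5, frames {3,8,1}
5 → miss, evict 3, frames {8,1,5}
1 → hit

{1, 5, 8}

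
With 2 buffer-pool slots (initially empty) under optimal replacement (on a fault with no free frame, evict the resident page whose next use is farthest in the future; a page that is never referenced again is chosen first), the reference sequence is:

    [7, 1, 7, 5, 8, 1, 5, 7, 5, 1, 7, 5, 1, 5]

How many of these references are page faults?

8

7 -> miss, frames [7]
1 -> miss, frames [7, 1]
7 -> hit
5 -> miss, evict 7, frames [1, 5]
8 -> miss, evict 5, frames [1, 8]
1 -> hit
5 -> miss, evict 8, frames [1, 5]
7 -> miss, evict 1, frames [5, 7]
5 -> hit
1 -> miss, evict 5, frames [7, 1]
7 -> hit
5 -> miss, evict 7, frames [1, 5]
1 -> hit
5 -> hit
Page faults: 8.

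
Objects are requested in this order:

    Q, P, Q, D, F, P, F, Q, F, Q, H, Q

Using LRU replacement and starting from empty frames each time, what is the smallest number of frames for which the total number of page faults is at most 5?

f=1: 12 faults
f=2: 7 faults
f=3: 7 faults
f=4: 5 faults
f=5: 5 faults
Smallest f with faults ≤ 5 is 4.

4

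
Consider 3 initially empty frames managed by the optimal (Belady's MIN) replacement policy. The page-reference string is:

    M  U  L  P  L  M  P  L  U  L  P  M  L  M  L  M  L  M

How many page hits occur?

M: fault, frames (M)
U: fault, frames (M U)
L: fault, frames (M U L)
P: fault, evict U, frames (M L P)
L: hit
M: hit
P: hit
L: hit
U: fault, evict M, frames (L P U)
L: hit
P: hit
M: fault, evict U, frames (L P M)
L: hit
M: hit
L: hit
M: hit
L: hit
M: hit
Hits: 12.

12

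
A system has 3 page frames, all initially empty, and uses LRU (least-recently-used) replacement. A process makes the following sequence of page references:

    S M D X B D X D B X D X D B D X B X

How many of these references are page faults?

S → miss, frames (S)
M → miss, frames (S M)
D → miss, frames (S M D)
X → miss, evict S, frames (M D X)
B → miss, evict M, frames (D X B)
D → hit
X → hit
D → hit
B → hit
X → hit
D → hit
X → hit
D → hit
B → hit
D → hit
X → hit
B → hit
X → hit
Page faults: 5.

5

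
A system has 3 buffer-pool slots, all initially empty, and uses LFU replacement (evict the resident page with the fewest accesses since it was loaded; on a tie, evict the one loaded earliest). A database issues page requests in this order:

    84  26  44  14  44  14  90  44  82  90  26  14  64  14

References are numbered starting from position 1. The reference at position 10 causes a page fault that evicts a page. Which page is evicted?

82

pos 1: 84: miss, frames {84}
pos 2: 26: miss, frames {84,26}
pos 3: 44: miss, frames {84,26,44}
pos 4: 14: miss, evict 84, frames {26,44,14}
pos 5: 44: hit
pos 6: 14: hit
pos 7: 90: miss, evict 26, frames {44,14,90}
pos 8: 44: hit
pos 9: 82: miss, evict 90, frames {44,14,82}
pos 10: 90: miss, evict 82, frames {44,14,90}
At position 10, page 82 is evicted.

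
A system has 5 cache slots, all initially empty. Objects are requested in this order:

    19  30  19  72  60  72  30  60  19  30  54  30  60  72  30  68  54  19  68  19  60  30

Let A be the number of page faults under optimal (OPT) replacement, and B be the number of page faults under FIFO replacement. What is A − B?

Under OPT: F F . F F . . . . . F . . . . F . . . . . . → 6 faults.
Under FIFO: F F . F F . . . . . F . . . . F . F . . . F → 8 faults.
A − B = 6 − 8 = -2.

-2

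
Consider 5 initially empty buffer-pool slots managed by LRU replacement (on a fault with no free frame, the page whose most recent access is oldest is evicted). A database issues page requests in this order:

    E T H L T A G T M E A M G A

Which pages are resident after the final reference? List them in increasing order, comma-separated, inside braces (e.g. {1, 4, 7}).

{A, E, G, M, T}

E → miss, frames [E]
T → miss, frames [E, T]
H → miss, frames [E, T, H]
L → miss, frames [E, T, H, L]
T → hit
A → miss, frames [E, H, L, T, A]
G → miss, evict E, frames [H, L, T, A, G]
T → hit
M → miss, evict H, frames [L, A, G, T, M]
E → miss, evict L, frames [A, G, T, M, E]
A → hit
M → hit
G → hit
A → hit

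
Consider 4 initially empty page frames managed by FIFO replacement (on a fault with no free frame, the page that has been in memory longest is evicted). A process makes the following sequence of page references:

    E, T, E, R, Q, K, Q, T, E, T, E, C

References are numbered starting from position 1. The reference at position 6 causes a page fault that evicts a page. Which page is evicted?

E

pos 1: E -> fault, frames [E]
pos 2: T -> fault, frames [E, T]
pos 3: E -> hit
pos 4: R -> fault, frames [E, T, R]
pos 5: Q -> fault, frames [E, T, R, Q]
pos 6: K -> fault, evict E, frames [T, R, Q, K]
At position 6, page E is evicted.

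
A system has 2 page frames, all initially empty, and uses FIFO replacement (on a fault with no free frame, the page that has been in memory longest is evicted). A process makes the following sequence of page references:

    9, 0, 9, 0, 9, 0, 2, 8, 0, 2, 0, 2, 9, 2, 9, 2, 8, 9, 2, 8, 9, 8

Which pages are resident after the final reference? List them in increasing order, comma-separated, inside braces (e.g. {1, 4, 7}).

{8, 9}

9 → fault, frames {9}
0 → fault, frames {9,0}
9 → hit
0 → hit
9 → hit
0 → hit
2 → fault, evict 9, frames {0,2}
8 → fault, evict 0, frames {2,8}
0 → fault, evict 2, frames {8,0}
2 → fault, evict 8, frames {0,2}
0 → hit
2 → hit
9 → fault, evict 0, frames {2,9}
2 → hit
9 → hit
2 → hit
8 → fault, evict 2, frames {9,8}
9 → hit
2 → fault, evict 9, frames {8,2}
8 → hit
9 → fault, evict 8, frames {2,9}
8 → fault, evict 2, frames {9,8}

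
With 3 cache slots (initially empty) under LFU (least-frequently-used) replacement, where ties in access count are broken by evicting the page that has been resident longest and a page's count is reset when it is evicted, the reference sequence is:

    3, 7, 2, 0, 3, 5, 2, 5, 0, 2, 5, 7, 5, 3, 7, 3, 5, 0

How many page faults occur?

3: miss, frames [3]
7: miss, frames [3, 7]
2: miss, frames [3, 7, 2]
0: miss, evict 3, frames [7, 2, 0]
3: miss, evict 7, frames [2, 0, 3]
5: miss, evict 2, frames [0, 3, 5]
2: miss, evict 0, frames [3, 5, 2]
5: hit
0: miss, evict 3, frames [5, 2, 0]
2: hit
5: hit
7: miss, evict 0, frames [5, 2, 7]
5: hit
3: miss, evict 7, frames [5, 2, 3]
7: miss, evict 3, frames [5, 2, 7]
3: miss, evict 7, frames [5, 2, 3]
5: hit
0: miss, evict 3, frames [5, 2, 0]
Page faults: 13.

13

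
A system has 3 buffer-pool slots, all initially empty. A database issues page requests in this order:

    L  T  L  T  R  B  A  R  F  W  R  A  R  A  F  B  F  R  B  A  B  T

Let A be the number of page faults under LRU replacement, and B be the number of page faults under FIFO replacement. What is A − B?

-1

Under LRU: F F . . F F F . F F . F . . F F . F . F . F → 13 faults.
Under FIFO: F F . . F F F . F F F F . . F F . F . F . F → 14 faults.
A − B = 13 − 14 = -1.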